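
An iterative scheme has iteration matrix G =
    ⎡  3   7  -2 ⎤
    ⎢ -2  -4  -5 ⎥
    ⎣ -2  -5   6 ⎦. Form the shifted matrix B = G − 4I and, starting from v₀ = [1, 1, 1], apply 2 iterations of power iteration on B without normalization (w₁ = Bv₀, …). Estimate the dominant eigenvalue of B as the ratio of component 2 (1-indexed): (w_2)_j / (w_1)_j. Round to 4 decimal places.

-9.1333

B = G − 4I has rows (-1, 7, -2); (-2, -8, -5); (-2, -5, 2)
w1 = Bv₀ = ((-1)·1 + 7·1 + (-2)·1; (-2)·1 + (-8)·1 + (-5)·1; (-2)·1 + (-5)·1 + 2·1) = (4, -15, -5)
w2 = Bw1 = ((-1)·4 + 7·(-15) + (-2)·(-5); (-2)·4 + (-8)·(-15) + (-5)·(-5); (-2)·4 + (-5)·(-15) + 2·(-5)) = (-99, 137, 57)
Ratio: 137/-15 = -9.1333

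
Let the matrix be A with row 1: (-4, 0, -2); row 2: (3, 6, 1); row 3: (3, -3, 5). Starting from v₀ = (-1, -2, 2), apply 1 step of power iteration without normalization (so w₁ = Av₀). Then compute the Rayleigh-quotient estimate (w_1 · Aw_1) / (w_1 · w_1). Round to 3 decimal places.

w1 = Av₀ = (0, -13, 13)
Aw1 = (-26, -65, 104)
w1·Aw1 = 0·(-26) + (-13)·(-65) + 13·104 = 2197; w1·w1 = 0·0 + (-13)·(-13) + 13·13 = 338
λ ≈ 2197/338 = 6.500

λ ≈ 6.500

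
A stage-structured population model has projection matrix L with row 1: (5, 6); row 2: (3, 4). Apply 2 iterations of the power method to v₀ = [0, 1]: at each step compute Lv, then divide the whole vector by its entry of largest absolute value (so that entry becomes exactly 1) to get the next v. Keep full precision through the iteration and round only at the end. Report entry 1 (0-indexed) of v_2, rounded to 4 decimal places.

Lv0 = (6.00000, 4.00000); divide by 6.00000 → v1 = (1.00000, 0.66667)
Lv1 = (9.00000, 5.66667); divide by 9.00000 → v2 = (1.00000, 0.62963)
Requested entry of v2: 34/54 = 0.6296

0.6296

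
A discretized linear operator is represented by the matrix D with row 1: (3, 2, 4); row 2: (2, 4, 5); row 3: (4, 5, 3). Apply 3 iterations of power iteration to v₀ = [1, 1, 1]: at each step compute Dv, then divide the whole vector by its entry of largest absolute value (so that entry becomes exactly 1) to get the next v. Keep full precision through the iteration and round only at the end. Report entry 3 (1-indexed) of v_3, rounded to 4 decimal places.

1.0000

Dv0 = (9.00000, 11.00000, 12.00000); divide by 12.00000 → v1 = (0.75000, 0.91667, 1.00000)
Dv1 = (8.08333, 10.16667, 10.58333); divide by 10.58333 → v2 = (0.76378, 0.96063, 1.00000)
Dv2 = (8.21260, 10.37008, 10.85827); divide by 10.85827 → v3 = (0.75635, 0.95504, 1.00000)
Requested entry of v3: 1379/1379 = 1.0000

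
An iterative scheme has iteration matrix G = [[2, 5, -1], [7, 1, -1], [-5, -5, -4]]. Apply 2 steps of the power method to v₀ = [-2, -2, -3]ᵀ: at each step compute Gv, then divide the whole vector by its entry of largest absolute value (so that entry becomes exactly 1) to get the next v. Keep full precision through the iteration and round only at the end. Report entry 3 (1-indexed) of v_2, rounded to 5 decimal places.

Gv0 = (-11.000000, -13.000000, 32.000000); divide by 32.000000 → v1 = (-0.343750, -0.406250, 1.000000)
Gv1 = (-3.718750, -3.812500, -0.250000); divide by -3.812500 → v2 = (0.975410, 1.000000, 0.065574)
Requested entry of v2: -8/-122 = 0.06557

0.06557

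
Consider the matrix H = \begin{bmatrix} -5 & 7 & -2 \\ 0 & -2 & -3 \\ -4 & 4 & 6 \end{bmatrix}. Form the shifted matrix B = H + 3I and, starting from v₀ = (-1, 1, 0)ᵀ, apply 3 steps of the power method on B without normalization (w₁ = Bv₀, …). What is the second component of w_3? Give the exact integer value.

-143

B = H + 3I has rows (-2, 7, -2); (0, 1, -3); (-4, 4, 9)
w1 = Bv₀ = ((-2)·(-1) + 7·1 + (-2)·0; 0·(-1) + 1·1 + (-3)·0; (-4)·(-1) + 4·1 + 9·0) = (9, 1, 8)
w2 = Bw1 = ((-2)·9 + 7·1 + (-2)·8; 0·9 + 1·1 + (-3)·8; (-4)·9 + 4·1 + 9·8) = (-27, -23, 40)
w3 = Bw2 = (-187, -143, 376)
Requested component of w3: -143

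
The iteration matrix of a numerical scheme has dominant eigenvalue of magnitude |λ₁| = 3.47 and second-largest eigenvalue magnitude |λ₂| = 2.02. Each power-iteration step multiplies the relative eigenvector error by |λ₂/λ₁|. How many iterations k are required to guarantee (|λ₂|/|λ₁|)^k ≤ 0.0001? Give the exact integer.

18

|λ₂/λ₁| = 2.02/3.47 = 0.58213
Need k ≥ ln(0.0001) / ln(0.58213) = -9.2103 / -0.5411 ≈ 17.023
Smallest integer k satisfying the bound: 18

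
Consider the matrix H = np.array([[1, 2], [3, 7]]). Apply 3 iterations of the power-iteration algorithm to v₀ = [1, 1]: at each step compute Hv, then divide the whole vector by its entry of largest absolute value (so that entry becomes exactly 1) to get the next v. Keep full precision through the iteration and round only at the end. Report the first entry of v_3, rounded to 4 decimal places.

Hv0 = (3.00000, 10.00000); divide by 10.00000 → v1 = (0.30000, 1.00000)
Hv1 = (2.30000, 7.90000); divide by 7.90000 → v2 = (0.29114, 1.00000)
Hv2 = (2.29114, 7.87342); divide by 7.87342 → v3 = (0.29100, 1.00000)
Requested entry of v3: 181/622 = 0.2910

0.2910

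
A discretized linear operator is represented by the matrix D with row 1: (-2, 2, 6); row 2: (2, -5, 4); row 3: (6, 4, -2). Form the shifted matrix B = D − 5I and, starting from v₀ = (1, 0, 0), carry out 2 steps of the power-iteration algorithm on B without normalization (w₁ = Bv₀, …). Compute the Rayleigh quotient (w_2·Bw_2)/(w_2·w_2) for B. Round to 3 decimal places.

μ ≈ -12.722

B = D − 5I has rows (-7, 2, 6); (2, -10, 4); (6, 4, -7)
w1 = Bv₀ = ((-7)·1 + 2·0 + 6·0; 2·1 + (-10)·0 + 4·0; 6·1 + 4·0 + (-7)·0) = (-7, 2, 6)
w2 = Bw1 = ((-7)·(-7) + 2·2 + 6·6; 2·(-7) + (-10)·2 + 4·6; 6·(-7) + 4·2 + (-7)·6) = (89, -10, -76)
Bw2 = (-1099, -26, 1026)
w2·Bw2 = -175527; w2·w2 = 13797; μ ≈ -175527/13797 = -12.722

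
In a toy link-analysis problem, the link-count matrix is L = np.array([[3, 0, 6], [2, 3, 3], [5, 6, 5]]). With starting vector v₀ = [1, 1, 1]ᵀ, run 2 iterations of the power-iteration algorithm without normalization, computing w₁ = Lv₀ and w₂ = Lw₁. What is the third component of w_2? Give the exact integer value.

w1 = Lv₀ = (3·1 + 0·1 + 6·1; 2·1 + 3·1 + 3·1; 5·1 + 6·1 + 5·1) = (9, 8, 16)
w2 = Lw1 = (3·9 + 0·8 + 6·16; 2·9 + 3·8 + 3·16; 5·9 + 6·8 + 5·16) = (123, 90, 173)
The requested component of w2 is 173.

173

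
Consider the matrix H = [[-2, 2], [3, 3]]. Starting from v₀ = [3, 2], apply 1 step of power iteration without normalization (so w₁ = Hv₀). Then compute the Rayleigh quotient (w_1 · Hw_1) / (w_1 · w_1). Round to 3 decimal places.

λ ≈ 2.258

w1 = Hv₀ = ((-2)·3 + 2·2; 3·3 + 3·2) = (-2, 15)
Hw1 = (34, 39)
w1·Hw1 = (-2)·34 + 15·39 = 517; w1·w1 = (-2)·(-2) + 15·15 = 229
λ ≈ 517/229 = 2.258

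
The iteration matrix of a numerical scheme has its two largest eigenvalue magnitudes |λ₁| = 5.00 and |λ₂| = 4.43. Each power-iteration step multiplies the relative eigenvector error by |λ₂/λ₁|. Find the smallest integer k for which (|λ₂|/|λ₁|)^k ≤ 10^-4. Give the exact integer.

77

|λ₂/λ₁| = 4.43/5.00 = 0.88600
Need k ≥ ln(10^-4) / ln(0.88600) = -9.2103 / -0.1210 ≈ 76.094
Smallest integer k satisfying the bound: 77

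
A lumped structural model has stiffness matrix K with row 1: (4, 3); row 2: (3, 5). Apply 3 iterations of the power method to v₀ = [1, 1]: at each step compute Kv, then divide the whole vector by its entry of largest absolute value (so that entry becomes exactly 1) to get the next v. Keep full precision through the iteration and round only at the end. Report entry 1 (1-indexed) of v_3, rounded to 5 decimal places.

0.84816

Kv0 = (7.000000, 8.000000); divide by 8.000000 → v1 = (0.875000, 1.000000)
Kv1 = (6.500000, 7.625000); divide by 7.625000 → v2 = (0.852459, 1.000000)
Kv2 = (6.409836, 7.557377); divide by 7.557377 → v3 = (0.848156, 1.000000)
Requested entry of v3: 391/461 = 0.84816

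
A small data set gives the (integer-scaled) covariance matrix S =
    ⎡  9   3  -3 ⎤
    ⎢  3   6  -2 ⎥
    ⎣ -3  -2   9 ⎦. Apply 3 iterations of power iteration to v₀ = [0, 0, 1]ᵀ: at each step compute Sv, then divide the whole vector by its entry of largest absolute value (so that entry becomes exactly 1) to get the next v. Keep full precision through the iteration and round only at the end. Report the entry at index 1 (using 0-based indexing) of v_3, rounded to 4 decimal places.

Sv0 = (-3.00000, -2.00000, 9.00000); divide by 9.00000 → v1 = (-0.33333, -0.22222, 1.00000)
Sv1 = (-6.66667, -4.33333, 10.44444); divide by 10.44444 → v2 = (-0.63830, -0.41489, 1.00000)
Sv2 = (-9.98936, -6.40426, 11.74468); divide by 11.74468 → v3 = (-0.85054, -0.54529, 1.00000)
Requested entry of v3: -602/1104 = -0.5453

-0.5453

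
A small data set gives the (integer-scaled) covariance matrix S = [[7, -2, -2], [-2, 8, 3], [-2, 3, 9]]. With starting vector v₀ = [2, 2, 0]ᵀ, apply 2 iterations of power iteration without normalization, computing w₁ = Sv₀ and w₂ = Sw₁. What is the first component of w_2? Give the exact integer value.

42

w1 = Sv₀ = (7·2 + (-2)·2 + (-2)·0; (-2)·2 + 8·2 + 3·0; (-2)·2 + 3·2 + 9·0) = (10, 12, 2)
w2 = Sw1 = (7·10 + (-2)·12 + (-2)·2; (-2)·10 + 8·12 + 3·2; (-2)·10 + 3·12 + 9·2) = (42, 82, 34)
The requested component of w2 is 42.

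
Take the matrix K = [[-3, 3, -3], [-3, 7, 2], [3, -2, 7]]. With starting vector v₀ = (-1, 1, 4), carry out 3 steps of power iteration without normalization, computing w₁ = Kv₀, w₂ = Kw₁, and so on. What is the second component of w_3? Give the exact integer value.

1535

w1 = Kv₀ = ((-3)·(-1) + 3·1 + (-3)·4; (-3)·(-1) + 7·1 + 2·4; 3·(-1) + (-2)·1 + 7·4) = (-6, 18, 23)
w2 = Kw1 = ((-3)·(-6) + 3·18 + (-3)·23; (-3)·(-6) + 7·18 + 2·23; 3·(-6) + (-2)·18 + 7·23) = (3, 190, 107)
w3 = Kw2 = (240, 1535, 378)
The requested component of w3 is 1535.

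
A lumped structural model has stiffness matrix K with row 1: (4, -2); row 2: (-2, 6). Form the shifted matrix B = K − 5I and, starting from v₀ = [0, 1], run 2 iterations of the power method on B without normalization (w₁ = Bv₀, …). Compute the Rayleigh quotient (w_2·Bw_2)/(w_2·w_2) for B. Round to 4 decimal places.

1.0000

B = K − 5I has rows (-1, -2); (-2, 1)
w1 = Bv₀ = ((-1)·0 + (-2)·1; (-2)·0 + 1·1) = (-2, 1)
w2 = Bw1 = ((-1)·(-2) + (-2)·1; (-2)·(-2) + 1·1) = (0, 5)
Bw2 = (-10, 5)
w2·Bw2 = 25; w2·w2 = 25; μ ≈ 25/25 = 1.0000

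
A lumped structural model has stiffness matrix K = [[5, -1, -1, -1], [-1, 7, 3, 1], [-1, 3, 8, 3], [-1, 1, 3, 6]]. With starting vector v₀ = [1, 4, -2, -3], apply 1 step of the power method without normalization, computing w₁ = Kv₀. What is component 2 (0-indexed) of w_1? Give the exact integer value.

-14

w1 = Kv₀ = (6, 18, -14, -21)
The requested component of w1 is -14.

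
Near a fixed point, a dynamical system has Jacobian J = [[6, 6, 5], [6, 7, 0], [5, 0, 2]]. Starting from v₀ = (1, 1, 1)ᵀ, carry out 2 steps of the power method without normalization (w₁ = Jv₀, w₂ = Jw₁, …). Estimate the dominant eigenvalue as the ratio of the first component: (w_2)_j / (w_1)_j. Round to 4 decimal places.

12.6471

w1 = Jv₀ = (17, 13, 7)
w2 = Jw1 = (215, 193, 99)
Ratio at component: 215 / 17 = 12.6471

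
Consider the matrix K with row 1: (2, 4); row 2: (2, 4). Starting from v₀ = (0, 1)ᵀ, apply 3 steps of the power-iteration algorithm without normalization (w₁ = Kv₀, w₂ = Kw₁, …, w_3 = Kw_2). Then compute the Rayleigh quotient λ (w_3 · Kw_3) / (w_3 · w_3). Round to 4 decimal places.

λ ≈ 6.0000

w1 = Kv₀ = (4, 4)
w2 = Kw1 = (24, 24)
w3 = Kw2 = (144, 144)
Kw3 = (864, 864)
w3·Kw3 = 144·864 + 144·864 = 248832; w3·w3 = 144·144 + 144·144 = 41472
λ ≈ 248832/41472 = 6.0000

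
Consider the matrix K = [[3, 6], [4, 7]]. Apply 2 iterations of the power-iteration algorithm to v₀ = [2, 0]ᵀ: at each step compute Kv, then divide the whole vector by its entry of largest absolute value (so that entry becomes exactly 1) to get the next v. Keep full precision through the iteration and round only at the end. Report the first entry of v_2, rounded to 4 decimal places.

Kv0 = (6.00000, 8.00000); divide by 8.00000 → v1 = (0.75000, 1.00000)
Kv1 = (8.25000, 10.00000); divide by 10.00000 → v2 = (0.82500, 1.00000)
Requested entry of v2: 66/80 = 0.8250

0.8250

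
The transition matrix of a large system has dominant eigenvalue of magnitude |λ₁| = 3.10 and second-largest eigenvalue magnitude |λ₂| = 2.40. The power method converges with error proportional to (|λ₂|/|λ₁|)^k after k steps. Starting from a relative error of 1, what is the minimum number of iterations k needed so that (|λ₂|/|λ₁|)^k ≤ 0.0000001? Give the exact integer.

63

|λ₂/λ₁| = 2.40/3.10 = 0.77419
Need k ≥ ln(0.0000001) / ln(0.77419) = -16.1181 / -0.2559 ≈ 62.978
Smallest integer k satisfying the bound: 63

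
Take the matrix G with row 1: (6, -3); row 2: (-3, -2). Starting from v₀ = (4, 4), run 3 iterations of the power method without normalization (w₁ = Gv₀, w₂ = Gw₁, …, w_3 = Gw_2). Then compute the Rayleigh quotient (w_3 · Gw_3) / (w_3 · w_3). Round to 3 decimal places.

w1 = Gv₀ = (6·4 + (-3)·4; (-3)·4 + (-2)·4) = (12, -20)
w2 = Gw1 = (6·12 + (-3)·(-20); (-3)·12 + (-2)·(-20)) = (132, 4)
w3 = Gw2 = (780, -404)
Gw3 = (5892, -1532)
w3·Gw3 = 780·5892 + (-404)·(-1532) = 5214688; w3·w3 = 780·780 + (-404)·(-404) = 771616
λ ≈ 5214688/771616 = 6.758

6.758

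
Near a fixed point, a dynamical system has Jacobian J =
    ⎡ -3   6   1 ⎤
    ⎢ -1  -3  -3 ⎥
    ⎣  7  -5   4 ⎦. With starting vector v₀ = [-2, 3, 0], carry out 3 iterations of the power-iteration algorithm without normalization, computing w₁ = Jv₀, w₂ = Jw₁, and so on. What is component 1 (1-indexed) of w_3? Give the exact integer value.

w1 = Jv₀ = (24, -7, -29)
w2 = Jw1 = (-143, 84, 87)
w3 = Jw2 = (1020, -370, -1073)
The requested component of w3 is 1020.

1020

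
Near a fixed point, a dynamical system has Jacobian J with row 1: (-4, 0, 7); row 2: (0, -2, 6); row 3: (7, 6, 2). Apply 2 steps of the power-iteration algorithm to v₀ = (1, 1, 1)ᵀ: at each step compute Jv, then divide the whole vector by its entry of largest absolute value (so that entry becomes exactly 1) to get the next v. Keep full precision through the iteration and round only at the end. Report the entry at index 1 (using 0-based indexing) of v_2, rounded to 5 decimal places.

0.88172

Jv0 = (3.000000, 4.000000, 15.000000); divide by 15.000000 → v1 = (0.200000, 0.266667, 1.000000)
Jv1 = (6.200000, 5.466667, 5.000000); divide by 6.200000 → v2 = (1.000000, 0.881720, 0.806452)
Requested entry of v2: 82/93 = 0.88172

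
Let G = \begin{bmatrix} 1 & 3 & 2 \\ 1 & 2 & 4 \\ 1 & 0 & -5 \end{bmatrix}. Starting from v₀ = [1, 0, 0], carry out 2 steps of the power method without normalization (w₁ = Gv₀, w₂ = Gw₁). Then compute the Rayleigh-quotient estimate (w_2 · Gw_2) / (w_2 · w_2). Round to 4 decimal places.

w1 = Gv₀ = (1·1 + 3·0 + 2·0; 1·1 + 2·0 + 4·0; 1·1 + 0·0 + (-5)·0) = (1, 1, 1)
w2 = Gw1 = (1·1 + 3·1 + 2·1; 1·1 + 2·1 + 4·1; 1·1 + 0·1 + (-5)·1) = (6, 7, -4)
Gw2 = (19, 4, 26)
w2·Gw2 = 6·19 + 7·4 + (-4)·26 = 38; w2·w2 = 6·6 + 7·7 + (-4)·(-4) = 101
λ ≈ 38/101 = 0.3762

λ ≈ 0.3762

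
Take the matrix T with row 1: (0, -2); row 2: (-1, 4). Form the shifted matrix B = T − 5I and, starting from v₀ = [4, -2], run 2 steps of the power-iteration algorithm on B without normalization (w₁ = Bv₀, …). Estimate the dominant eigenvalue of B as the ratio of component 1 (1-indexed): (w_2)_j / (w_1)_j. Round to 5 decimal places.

B = T − 5I has rows (-5, -2); (-1, -1)
w1 = Bv₀ = ((-5)·4 + (-2)·(-2); (-1)·4 + (-1)·(-2)) = (-16, -2)
w2 = Bw1 = ((-5)·(-16) + (-2)·(-2); (-1)·(-16) + (-1)·(-2)) = (84, 18)
Ratio: 84/-16 = -5.25000

-5.25000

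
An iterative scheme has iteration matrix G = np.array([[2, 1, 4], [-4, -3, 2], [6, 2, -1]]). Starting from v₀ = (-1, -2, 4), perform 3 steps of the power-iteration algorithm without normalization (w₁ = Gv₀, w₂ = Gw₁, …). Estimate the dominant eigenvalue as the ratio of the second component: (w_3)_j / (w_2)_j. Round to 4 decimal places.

-5.3077

w1 = Gv₀ = (2·(-1) + 1·(-2) + 4·4; (-4)·(-1) + (-3)·(-2) + 2·4; 6·(-1) + 2·(-2) + (-1)·4) = (12, 18, -14)
w2 = Gw1 = (2·12 + 1·18 + 4·(-14); (-4)·12 + (-3)·18 + 2·(-14); 6·12 + 2·18 + (-1)·(-14)) = (-14, -130, 122)
w3 = Gw2 = (330, 690, -466)
Ratio at component: 690 / -130 = -5.3077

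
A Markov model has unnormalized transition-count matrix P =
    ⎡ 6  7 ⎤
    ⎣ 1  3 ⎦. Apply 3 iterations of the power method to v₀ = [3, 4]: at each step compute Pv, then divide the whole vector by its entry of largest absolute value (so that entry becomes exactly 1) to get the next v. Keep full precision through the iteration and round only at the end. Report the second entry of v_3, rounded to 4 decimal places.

0.2237

Pv0 = (46.00000, 15.00000); divide by 46.00000 → v1 = (1.00000, 0.32609)
Pv1 = (8.28261, 1.97826); divide by 8.28261 → v2 = (1.00000, 0.23885)
Pv2 = (7.67192, 1.71654); divide by 7.67192 → v3 = (1.00000, 0.22374)
Requested entry of v3: 654/2923 = 0.2237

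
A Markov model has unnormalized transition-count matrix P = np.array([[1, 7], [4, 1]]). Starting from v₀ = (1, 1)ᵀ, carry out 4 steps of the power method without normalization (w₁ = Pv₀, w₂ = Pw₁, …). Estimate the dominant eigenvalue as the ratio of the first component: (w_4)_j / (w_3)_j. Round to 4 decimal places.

λ ≈ 5.8444

w1 = Pv₀ = (1·1 + 7·1; 4·1 + 1·1) = (8, 5)
w2 = Pw1 = (1·8 + 7·5; 4·8 + 1·5) = (43, 37)
w3 = Pw2 = (302, 209)
w4 = Pw3 = (1765, 1417)
Ratio at component: 1765 / 302 = 5.8444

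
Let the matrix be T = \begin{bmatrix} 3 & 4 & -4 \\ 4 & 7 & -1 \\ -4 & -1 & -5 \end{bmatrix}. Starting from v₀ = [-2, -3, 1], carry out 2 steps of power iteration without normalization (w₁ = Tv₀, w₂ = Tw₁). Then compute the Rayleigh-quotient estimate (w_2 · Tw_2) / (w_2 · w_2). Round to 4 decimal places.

λ ≈ 10.0690

w1 = Tv₀ = (3·(-2) + 4·(-3) + (-4)·1; 4·(-2) + 7·(-3) + (-1)·1; (-4)·(-2) + (-1)·(-3) + (-5)·1) = (-22, -30, 6)
w2 = Tw1 = (3·(-22) + 4·(-30) + (-4)·6; 4·(-22) + 7·(-30) + (-1)·6; (-4)·(-22) + (-1)·(-30) + (-5)·6) = (-210, -304, 88)
Tw2 = (-2198, -3056, 704)
w2·Tw2 = (-210)·(-2198) + (-304)·(-3056) + 88·704 = 1452556; w2·w2 = (-210)·(-210) + (-304)·(-304) + 88·88 = 144260
λ ≈ 1452556/144260 = 10.0690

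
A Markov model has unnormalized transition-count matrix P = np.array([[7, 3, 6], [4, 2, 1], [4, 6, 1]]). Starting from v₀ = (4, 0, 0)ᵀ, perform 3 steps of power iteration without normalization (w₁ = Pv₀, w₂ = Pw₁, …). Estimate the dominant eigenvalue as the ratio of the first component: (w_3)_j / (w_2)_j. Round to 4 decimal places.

w1 = Pv₀ = (7·4 + 3·0 + 6·0; 4·4 + 2·0 + 1·0; 4·4 + 6·0 + 1·0) = (28, 16, 16)
w2 = Pw1 = (7·28 + 3·16 + 6·16; 4·28 + 2·16 + 1·16; 4·28 + 6·16 + 1·16) = (340, 160, 224)
w3 = Pw2 = (4204, 1904, 2544)
Ratio at component: 4204 / 340 = 12.3647

12.3647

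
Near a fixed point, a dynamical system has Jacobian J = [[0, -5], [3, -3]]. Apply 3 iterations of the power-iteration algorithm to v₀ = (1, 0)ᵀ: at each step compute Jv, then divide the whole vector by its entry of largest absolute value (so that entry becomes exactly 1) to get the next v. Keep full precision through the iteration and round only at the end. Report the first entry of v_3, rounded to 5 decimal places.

1.00000

Jv0 = (0.000000, 3.000000); divide by 3.000000 → v1 = (0.000000, 1.000000)
Jv1 = (-5.000000, -3.000000); divide by -5.000000 → v2 = (1.000000, 0.600000)
Jv2 = (-3.000000, 1.200000); divide by -3.000000 → v3 = (1.000000, -0.400000)
Requested entry of v3: 45/45 = 1.00000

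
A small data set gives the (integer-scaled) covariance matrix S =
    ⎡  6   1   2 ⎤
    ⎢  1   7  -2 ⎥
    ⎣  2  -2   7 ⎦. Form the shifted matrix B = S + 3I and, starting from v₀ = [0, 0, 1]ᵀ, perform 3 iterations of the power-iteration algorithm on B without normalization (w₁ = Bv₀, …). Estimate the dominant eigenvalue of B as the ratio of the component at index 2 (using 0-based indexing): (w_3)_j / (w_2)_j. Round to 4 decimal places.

μ ≈ 11.3704

B = S + 3I has rows (9, 1, 2); (1, 10, -2); (2, -2, 10)
w1 = Bv₀ = (2, -2, 10)
w2 = Bw1 = (36, -38, 108)
w3 = Bw2 = (502, -560, 1228)
Ratio: 1228/108 = 11.3704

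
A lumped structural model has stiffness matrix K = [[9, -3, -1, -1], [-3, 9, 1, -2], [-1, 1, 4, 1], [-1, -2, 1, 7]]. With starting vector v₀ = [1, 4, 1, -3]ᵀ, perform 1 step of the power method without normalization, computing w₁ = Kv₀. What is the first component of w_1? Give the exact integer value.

w1 = Kv₀ = (-1, 40, 4, -29)
The requested component of w1 is -1.

-1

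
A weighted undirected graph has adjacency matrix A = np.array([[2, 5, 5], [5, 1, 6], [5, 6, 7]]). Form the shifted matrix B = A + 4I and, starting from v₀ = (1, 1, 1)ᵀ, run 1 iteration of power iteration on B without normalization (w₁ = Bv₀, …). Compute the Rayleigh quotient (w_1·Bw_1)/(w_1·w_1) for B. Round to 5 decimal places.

18.51807

B = A + 4I has rows (6, 5, 5); (5, 5, 6); (5, 6, 11)
w1 = Bv₀ = (16, 16, 22)
Bw1 = (286, 292, 418)
w1·Bw1 = 18444; w1·w1 = 996; μ ≈ 18444/996 = 18.51807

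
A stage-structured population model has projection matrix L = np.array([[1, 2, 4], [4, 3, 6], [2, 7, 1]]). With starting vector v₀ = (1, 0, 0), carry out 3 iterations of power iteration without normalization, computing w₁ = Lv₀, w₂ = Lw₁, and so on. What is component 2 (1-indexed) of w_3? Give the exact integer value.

344

w1 = Lv₀ = (1, 4, 2)
w2 = Lw1 = (17, 28, 32)
w3 = Lw2 = (201, 344, 262)
The requested component of w3 is 344.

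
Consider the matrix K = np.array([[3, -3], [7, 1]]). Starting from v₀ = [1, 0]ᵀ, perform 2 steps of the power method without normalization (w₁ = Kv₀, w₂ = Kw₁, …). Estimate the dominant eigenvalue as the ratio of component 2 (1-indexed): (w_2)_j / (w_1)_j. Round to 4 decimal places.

λ ≈ 4.0000

w1 = Kv₀ = (3·1 + (-3)·0; 7·1 + 1·0) = (3, 7)
w2 = Kw1 = (3·3 + (-3)·7; 7·3 + 1·7) = (-12, 28)
Ratio at component: 28 / 7 = 4.0000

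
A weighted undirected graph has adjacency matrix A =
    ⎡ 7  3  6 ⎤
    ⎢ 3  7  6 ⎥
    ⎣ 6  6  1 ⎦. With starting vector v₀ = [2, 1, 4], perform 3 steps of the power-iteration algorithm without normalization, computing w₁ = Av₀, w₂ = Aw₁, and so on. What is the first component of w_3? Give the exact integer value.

8192

w1 = Av₀ = (7·2 + 3·1 + 6·4; 3·2 + 7·1 + 6·4; 6·2 + 6·1 + 1·4) = (41, 37, 22)
w2 = Aw1 = (7·41 + 3·37 + 6·22; 3·41 + 7·37 + 6·22; 6·41 + 6·37 + 1·22) = (530, 514, 490)
w3 = Aw2 = (8192, 8128, 6754)
The requested component of w3 is 8192.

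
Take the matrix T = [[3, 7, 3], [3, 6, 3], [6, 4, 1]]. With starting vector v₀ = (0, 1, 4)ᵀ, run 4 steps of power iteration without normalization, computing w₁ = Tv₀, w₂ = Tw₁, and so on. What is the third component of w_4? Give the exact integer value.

26696

w1 = Tv₀ = (3·0 + 7·1 + 3·4; 3·0 + 6·1 + 3·4; 6·0 + 4·1 + 1·4) = (19, 18, 8)
w2 = Tw1 = (3·19 + 7·18 + 3·8; 3·19 + 6·18 + 3·8; 6·19 + 4·18 + 1·8) = (207, 189, 194)
w3 = Tw2 = (2526, 2337, 2192)
w4 = Tw3 = (30513, 28176, 26696)
The requested component of w4 is 26696.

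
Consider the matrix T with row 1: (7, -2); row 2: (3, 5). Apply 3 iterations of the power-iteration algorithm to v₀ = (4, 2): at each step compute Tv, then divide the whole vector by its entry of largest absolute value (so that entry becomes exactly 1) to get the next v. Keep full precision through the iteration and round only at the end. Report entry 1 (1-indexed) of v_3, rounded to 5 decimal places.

Tv0 = (24.000000, 22.000000); divide by 24.000000 → v1 = (1.000000, 0.916667)
Tv1 = (5.166667, 7.583333); divide by 7.583333 → v2 = (0.681319, 1.000000)
Tv2 = (2.769231, 7.043956); divide by 7.043956 → v3 = (0.393136, 1.000000)
Requested entry of v3: 504/1282 = 0.39314

0.39314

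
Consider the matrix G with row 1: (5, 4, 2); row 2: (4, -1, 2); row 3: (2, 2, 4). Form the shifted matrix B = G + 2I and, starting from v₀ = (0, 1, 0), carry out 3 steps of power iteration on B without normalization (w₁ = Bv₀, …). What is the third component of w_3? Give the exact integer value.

246

B = G + 2I has rows (7, 4, 2); (4, 1, 2); (2, 2, 6)
w1 = Bv₀ = (4, 1, 2)
w2 = Bw1 = (36, 21, 22)
w3 = Bw2 = (380, 209, 246)
Requested component of w3: 246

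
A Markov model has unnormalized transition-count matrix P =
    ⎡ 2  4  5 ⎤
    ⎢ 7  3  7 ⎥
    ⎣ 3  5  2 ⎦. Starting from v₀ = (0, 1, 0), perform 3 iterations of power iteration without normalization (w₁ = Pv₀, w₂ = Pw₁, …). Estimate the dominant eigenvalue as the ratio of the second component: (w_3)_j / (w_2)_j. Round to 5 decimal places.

w1 = Pv₀ = (2·0 + 4·1 + 5·0; 7·0 + 3·1 + 7·0; 3·0 + 5·1 + 2·0) = (4, 3, 5)
w2 = Pw1 = (2·4 + 4·3 + 5·5; 7·4 + 3·3 + 7·5; 3·4 + 5·3 + 2·5) = (45, 72, 37)
w3 = Pw2 = (563, 790, 569)
Ratio at component: 790 / 72 = 10.97222

10.97222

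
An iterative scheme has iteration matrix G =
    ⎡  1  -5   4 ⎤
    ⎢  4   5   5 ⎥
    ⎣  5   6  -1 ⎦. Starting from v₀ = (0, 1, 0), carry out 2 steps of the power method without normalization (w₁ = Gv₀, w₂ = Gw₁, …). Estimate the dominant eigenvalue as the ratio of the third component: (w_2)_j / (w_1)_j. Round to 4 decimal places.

λ ≈ -0.1667

w1 = Gv₀ = (1·0 + (-5)·1 + 4·0; 4·0 + 5·1 + 5·0; 5·0 + 6·1 + (-1)·0) = (-5, 5, 6)
w2 = Gw1 = (1·(-5) + (-5)·5 + 4·6; 4·(-5) + 5·5 + 5·6; 5·(-5) + 6·5 + (-1)·6) = (-6, 35, -1)
Ratio at component: -1 / 6 = -0.1667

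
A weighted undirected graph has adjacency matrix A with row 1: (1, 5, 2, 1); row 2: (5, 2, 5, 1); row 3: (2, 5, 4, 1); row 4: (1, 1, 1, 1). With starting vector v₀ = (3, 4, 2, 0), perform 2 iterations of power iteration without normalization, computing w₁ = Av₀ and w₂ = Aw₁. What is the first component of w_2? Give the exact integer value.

w1 = Av₀ = (1·3 + 5·4 + 2·2 + 1·0; 5·3 + 2·4 + 5·2 + 1·0; 2·3 + 5·4 + 4·2 + 1·0; 1·3 + 1·4 + 1·2 + 1·0) = (27, 33, 34, 9)
w2 = Aw1 = (1·27 + 5·33 + 2·34 + 1·9; 5·27 + 2·33 + 5·34 + 1·9; 2·27 + 5·33 + 4·34 + 1·9; 1·27 + 1·33 + 1·34 + 1·9) = (269, 380, 364, 103)
The requested component of w2 is 269.

269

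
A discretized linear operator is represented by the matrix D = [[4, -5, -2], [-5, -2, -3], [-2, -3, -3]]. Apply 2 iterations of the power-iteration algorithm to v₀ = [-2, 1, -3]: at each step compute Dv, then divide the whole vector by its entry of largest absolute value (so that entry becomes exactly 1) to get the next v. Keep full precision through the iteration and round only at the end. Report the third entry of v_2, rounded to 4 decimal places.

0.5038

Dv0 = (-7.00000, 17.00000, 10.00000); divide by 17.00000 → v1 = (-0.41176, 1.00000, 0.58824)
Dv1 = (-7.82353, -1.70588, -3.94118); divide by -7.82353 → v2 = (1.00000, 0.21805, 0.50376)
Requested entry of v2: -67/-133 = 0.5038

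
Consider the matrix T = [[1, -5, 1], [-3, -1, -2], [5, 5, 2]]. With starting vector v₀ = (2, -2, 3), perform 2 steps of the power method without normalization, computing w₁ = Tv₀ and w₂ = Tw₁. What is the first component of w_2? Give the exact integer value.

71

w1 = Tv₀ = (1·2 + (-5)·(-2) + 1·3; (-3)·2 + (-1)·(-2) + (-2)·3; 5·2 + 5·(-2) + 2·3) = (15, -10, 6)
w2 = Tw1 = (1·15 + (-5)·(-10) + 1·6; (-3)·15 + (-1)·(-10) + (-2)·6; 5·15 + 5·(-10) + 2·6) = (71, -47, 37)
The requested component of w2 is 71.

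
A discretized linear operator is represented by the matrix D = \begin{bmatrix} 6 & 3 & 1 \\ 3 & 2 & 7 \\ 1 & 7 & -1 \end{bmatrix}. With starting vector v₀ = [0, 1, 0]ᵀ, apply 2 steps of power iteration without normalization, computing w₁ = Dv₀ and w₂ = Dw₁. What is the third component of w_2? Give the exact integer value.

w1 = Dv₀ = (3, 2, 7)
w2 = Dw1 = (31, 62, 10)
The requested component of w2 is 10.

10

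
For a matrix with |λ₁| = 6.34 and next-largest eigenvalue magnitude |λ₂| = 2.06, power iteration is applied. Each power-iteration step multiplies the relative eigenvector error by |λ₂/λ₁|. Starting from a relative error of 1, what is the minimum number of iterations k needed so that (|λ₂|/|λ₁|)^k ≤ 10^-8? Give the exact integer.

|λ₂/λ₁| = 2.06/6.34 = 0.32492
Need k ≥ ln(10^-8) / ln(0.32492) = -18.4207 / -1.1242 ≈ 16.386
Smallest integer k satisfying the bound: 17

17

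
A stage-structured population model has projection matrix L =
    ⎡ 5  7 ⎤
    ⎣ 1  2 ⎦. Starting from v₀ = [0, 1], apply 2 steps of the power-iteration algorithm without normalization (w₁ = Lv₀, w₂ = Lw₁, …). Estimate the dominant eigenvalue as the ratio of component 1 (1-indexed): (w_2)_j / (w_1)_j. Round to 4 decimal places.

7.0000

w1 = Lv₀ = (5·0 + 7·1; 1·0 + 2·1) = (7, 2)
w2 = Lw1 = (5·7 + 7·2; 1·7 + 2·2) = (49, 11)
Ratio at component: 49 / 7 = 7.0000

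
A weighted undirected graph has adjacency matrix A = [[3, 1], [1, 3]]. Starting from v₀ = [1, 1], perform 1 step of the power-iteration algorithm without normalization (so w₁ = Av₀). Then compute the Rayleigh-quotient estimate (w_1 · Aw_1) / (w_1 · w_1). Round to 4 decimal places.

4.0000

w1 = Av₀ = (3·1 + 1·1; 1·1 + 3·1) = (4, 4)
Aw1 = (16, 16)
w1·Aw1 = 4·16 + 4·16 = 128; w1·w1 = 4·4 + 4·4 = 32
λ ≈ 128/32 = 4.0000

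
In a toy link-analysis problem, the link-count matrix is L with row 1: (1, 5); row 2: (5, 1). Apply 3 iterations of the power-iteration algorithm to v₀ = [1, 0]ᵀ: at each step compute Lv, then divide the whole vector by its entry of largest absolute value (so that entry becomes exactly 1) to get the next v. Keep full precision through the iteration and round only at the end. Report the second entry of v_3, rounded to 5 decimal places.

1.00000

Lv0 = (1.000000, 5.000000); divide by 5.000000 → v1 = (0.200000, 1.000000)
Lv1 = (5.200000, 2.000000); divide by 5.200000 → v2 = (1.000000, 0.384615)
Lv2 = (2.923077, 5.384615); divide by 5.384615 → v3 = (0.542857, 1.000000)
Requested entry of v3: 140/140 = 1.00000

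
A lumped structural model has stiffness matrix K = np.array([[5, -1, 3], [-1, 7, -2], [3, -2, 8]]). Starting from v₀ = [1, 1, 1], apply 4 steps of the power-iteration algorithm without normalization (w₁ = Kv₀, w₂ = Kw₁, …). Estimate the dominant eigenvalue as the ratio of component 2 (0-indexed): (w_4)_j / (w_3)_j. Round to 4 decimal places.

w1 = Kv₀ = (5·1 + (-1)·1 + 3·1; (-1)·1 + 7·1 + (-2)·1; 3·1 + (-2)·1 + 8·1) = (7, 4, 9)
w2 = Kw1 = (5·7 + (-1)·4 + 3·9; (-1)·7 + 7·4 + (-2)·9; 3·7 + (-2)·4 + 8·9) = (58, 3, 85)
w3 = Kw2 = (542, -207, 848)
w4 = Kw3 = (5461, -3687, 8824)
Ratio at component: 8824 / 848 = 10.4057

λ ≈ 10.4057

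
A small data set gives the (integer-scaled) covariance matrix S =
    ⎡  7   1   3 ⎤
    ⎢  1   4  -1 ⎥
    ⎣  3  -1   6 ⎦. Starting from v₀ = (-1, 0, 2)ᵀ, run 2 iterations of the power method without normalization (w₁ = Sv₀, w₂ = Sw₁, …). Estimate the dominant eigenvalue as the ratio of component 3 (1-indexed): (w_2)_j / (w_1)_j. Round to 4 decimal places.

w1 = Sv₀ = (7·(-1) + 1·0 + 3·2; 1·(-1) + 4·0 + (-1)·2; 3·(-1) + (-1)·0 + 6·2) = (-1, -3, 9)
w2 = Sw1 = (7·(-1) + 1·(-3) + 3·9; 1·(-1) + 4·(-3) + (-1)·9; 3·(-1) + (-1)·(-3) + 6·9) = (17, -22, 54)
Ratio at component: 54 / 9 = 6.0000

6.0000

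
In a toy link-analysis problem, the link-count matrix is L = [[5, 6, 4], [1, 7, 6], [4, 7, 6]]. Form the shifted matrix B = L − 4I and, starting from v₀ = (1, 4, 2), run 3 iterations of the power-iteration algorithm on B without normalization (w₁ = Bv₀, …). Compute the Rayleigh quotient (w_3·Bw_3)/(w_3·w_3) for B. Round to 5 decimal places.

B = L − 4I has rows (1, 6, 4); (1, 3, 6); (4, 7, 2)
w1 = Bv₀ = (1·1 + 6·4 + 4·2; 1·1 + 3·4 + 6·2; 4·1 + 7·4 + 2·2) = (33, 25, 36)
w2 = Bw1 = (1·33 + 6·25 + 4·36; 1·33 + 3·25 + 6·36; 4·33 + 7·25 + 2·36) = (327, 324, 379)
w3 = Bw2 = (3787, 3573, 4334)
Bw3 = (42561, 40510, 48827)
w3·Bw3 = 517536955; w3·w3 = 45891254; μ ≈ 517536955/45891254 = 11.27746

μ ≈ 11.27746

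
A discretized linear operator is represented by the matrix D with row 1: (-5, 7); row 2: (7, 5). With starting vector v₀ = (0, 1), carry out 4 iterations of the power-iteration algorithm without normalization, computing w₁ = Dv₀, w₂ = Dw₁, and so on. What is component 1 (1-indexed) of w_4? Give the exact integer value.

0

w1 = Dv₀ = (7, 5)
w2 = Dw1 = (0, 74)
w3 = Dw2 = (518, 370)
w4 = Dw3 = (0, 5476)
The requested component of w4 is 0.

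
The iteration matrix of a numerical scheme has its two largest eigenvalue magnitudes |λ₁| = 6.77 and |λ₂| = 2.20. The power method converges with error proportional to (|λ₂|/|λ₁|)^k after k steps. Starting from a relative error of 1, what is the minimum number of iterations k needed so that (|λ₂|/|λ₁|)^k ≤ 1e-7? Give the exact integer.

15

|λ₂/λ₁| = 2.20/6.77 = 0.32496
Need k ≥ ln(1e-7) / ln(0.32496) = -16.1181 / -1.1240 ≈ 14.339
Smallest integer k satisfying the bound: 15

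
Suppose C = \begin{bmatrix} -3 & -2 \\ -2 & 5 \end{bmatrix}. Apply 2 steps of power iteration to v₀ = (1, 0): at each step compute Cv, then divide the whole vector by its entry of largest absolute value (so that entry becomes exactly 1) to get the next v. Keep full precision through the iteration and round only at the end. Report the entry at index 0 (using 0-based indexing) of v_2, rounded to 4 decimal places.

Cv0 = (-3.00000, -2.00000); divide by -3.00000 → v1 = (1.00000, 0.66667)
Cv1 = (-4.33333, 1.33333); divide by -4.33333 → v2 = (1.00000, -0.30769)
Requested entry of v2: 13/13 = 1.0000

1.0000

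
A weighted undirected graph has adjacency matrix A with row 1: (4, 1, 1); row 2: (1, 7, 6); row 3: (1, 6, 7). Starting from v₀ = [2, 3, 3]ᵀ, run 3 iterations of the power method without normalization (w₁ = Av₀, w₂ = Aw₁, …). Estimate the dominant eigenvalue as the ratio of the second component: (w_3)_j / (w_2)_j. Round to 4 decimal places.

w1 = Av₀ = (4·2 + 1·3 + 1·3; 1·2 + 7·3 + 6·3; 1·2 + 6·3 + 7·3) = (14, 41, 41)
w2 = Aw1 = (4·14 + 1·41 + 1·41; 1·14 + 7·41 + 6·41; 1·14 + 6·41 + 7·41) = (138, 547, 547)
w3 = Aw2 = (1646, 7249, 7249)
Ratio at component: 7249 / 547 = 13.2523

λ ≈ 13.2523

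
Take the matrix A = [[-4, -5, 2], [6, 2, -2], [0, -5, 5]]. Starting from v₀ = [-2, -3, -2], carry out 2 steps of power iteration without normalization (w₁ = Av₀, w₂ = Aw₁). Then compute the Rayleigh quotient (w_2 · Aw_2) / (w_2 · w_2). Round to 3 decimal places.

w1 = Av₀ = ((-4)·(-2) + (-5)·(-3) + 2·(-2); 6·(-2) + 2·(-3) + (-2)·(-2); 0·(-2) + (-5)·(-3) + 5·(-2)) = (19, -14, 5)
w2 = Aw1 = ((-4)·19 + (-5)·(-14) + 2·5; 6·19 + 2·(-14) + (-2)·5; 0·19 + (-5)·(-14) + 5·5) = (4, 76, 95)
Aw2 = (-206, -14, 95)
w2·Aw2 = 4·(-206) + 76·(-14) + 95·95 = 7137; w2·w2 = 4·4 + 76·76 + 95·95 = 14817
λ ≈ 7137/14817 = 0.482

λ ≈ 0.482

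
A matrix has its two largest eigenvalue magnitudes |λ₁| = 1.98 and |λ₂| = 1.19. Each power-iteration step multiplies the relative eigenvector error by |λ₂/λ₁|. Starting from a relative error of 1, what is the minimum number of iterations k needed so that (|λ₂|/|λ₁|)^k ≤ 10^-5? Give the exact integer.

23

|λ₂/λ₁| = 1.19/1.98 = 0.60101
Need k ≥ ln(10^-5) / ln(0.60101) = -11.5129 / -0.5091 ≈ 22.612
Smallest integer k satisfying the bound: 23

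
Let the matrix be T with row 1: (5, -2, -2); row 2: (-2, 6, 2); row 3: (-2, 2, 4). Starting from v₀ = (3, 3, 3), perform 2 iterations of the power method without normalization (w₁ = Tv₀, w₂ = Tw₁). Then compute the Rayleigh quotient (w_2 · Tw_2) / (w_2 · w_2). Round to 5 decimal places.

8.57824

w1 = Tv₀ = (3, 18, 12)
w2 = Tw1 = (-45, 126, 78)
Tw2 = (-633, 1002, 654)
w2·Tw2 = (-45)·(-633) + 126·1002 + 78·654 = 205749; w2·w2 = (-45)·(-45) + 126·126 + 78·78 = 23985
λ ≈ 205749/23985 = 8.57824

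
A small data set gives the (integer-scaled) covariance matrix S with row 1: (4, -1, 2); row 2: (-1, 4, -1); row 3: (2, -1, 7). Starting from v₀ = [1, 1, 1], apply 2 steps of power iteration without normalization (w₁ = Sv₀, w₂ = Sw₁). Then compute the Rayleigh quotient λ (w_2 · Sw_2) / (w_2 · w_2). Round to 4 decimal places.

8.1637

w1 = Sv₀ = (4·1 + (-1)·1 + 2·1; (-1)·1 + 4·1 + (-1)·1; 2·1 + (-1)·1 + 7·1) = (5, 2, 8)
w2 = Sw1 = (4·5 + (-1)·2 + 2·8; (-1)·5 + 4·2 + (-1)·8; 2·5 + (-1)·2 + 7·8) = (34, -5, 64)
Sw2 = (269, -118, 521)
w2·Sw2 = 34·269 + (-5)·(-118) + 64·521 = 43080; w2·w2 = 34·34 + (-5)·(-5) + 64·64 = 5277
λ ≈ 43080/5277 = 8.1637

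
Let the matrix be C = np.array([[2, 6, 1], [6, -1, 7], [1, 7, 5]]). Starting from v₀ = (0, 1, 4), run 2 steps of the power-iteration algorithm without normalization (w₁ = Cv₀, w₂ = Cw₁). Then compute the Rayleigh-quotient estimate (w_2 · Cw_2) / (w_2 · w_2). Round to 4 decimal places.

11.3940

w1 = Cv₀ = (2·0 + 6·1 + 1·4; 6·0 + (-1)·1 + 7·4; 1·0 + 7·1 + 5·4) = (10, 27, 27)
w2 = Cw1 = (2·10 + 6·27 + 1·27; 6·10 + (-1)·27 + 7·27; 1·10 + 7·27 + 5·27) = (209, 222, 334)
Cw2 = (2084, 3370, 3433)
w2·Cw2 = 209·2084 + 222·3370 + 334·3433 = 2330318; w2·w2 = 209·209 + 222·222 + 334·334 = 204521
λ ≈ 2330318/204521 = 11.3940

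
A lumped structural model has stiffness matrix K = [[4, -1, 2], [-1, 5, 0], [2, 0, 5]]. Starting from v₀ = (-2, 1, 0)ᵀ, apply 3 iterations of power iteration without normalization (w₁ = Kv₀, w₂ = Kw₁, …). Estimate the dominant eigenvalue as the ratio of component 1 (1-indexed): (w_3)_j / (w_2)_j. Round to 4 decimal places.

w1 = Kv₀ = (-9, 7, -4)
w2 = Kw1 = (-51, 44, -38)
w3 = Kw2 = (-324, 271, -292)
Ratio at component: -324 / -51 = 6.3529

λ ≈ 6.3529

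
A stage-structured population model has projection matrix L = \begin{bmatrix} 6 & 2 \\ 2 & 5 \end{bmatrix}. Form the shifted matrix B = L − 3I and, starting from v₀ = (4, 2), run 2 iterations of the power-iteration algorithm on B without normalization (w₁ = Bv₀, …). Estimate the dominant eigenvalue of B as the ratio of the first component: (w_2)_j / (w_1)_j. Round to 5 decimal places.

4.50000

B = L − 3I has rows (3, 2); (2, 2)
w1 = Bv₀ = (3·4 + 2·2; 2·4 + 2·2) = (16, 12)
w2 = Bw1 = (3·16 + 2·12; 2·16 + 2·12) = (72, 56)
Ratio: 72/16 = 4.50000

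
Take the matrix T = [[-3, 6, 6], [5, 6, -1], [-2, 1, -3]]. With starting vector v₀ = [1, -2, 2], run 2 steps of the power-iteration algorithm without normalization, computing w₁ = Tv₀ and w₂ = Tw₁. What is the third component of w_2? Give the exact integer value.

w1 = Tv₀ = ((-3)·1 + 6·(-2) + 6·2; 5·1 + 6·(-2) + (-1)·2; (-2)·1 + 1·(-2) + (-3)·2) = (-3, -9, -10)
w2 = Tw1 = ((-3)·(-3) + 6·(-9) + 6·(-10); 5·(-3) + 6·(-9) + (-1)·(-10); (-2)·(-3) + 1·(-9) + (-3)·(-10)) = (-105, -59, 27)
The requested component of w2 is 27.

27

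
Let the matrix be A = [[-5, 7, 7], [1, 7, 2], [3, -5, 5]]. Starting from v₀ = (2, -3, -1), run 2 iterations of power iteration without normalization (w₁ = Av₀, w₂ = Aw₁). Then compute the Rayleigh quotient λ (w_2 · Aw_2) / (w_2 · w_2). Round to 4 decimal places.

w1 = Av₀ = ((-5)·2 + 7·(-3) + 7·(-1); 1·2 + 7·(-3) + 2·(-1); 3·2 + (-5)·(-3) + 5·(-1)) = (-38, -21, 16)
w2 = Aw1 = ((-5)·(-38) + 7·(-21) + 7·16; 1·(-38) + 7·(-21) + 2·16; 3·(-38) + (-5)·(-21) + 5·16) = (155, -153, 71)
Aw2 = (-1349, -774, 1585)
w2·Aw2 = 155·(-1349) + (-153)·(-774) + 71·1585 = 21862; w2·w2 = 155·155 + (-153)·(-153) + 71·71 = 52475
λ ≈ 21862/52475 = 0.4166

λ ≈ 0.4166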